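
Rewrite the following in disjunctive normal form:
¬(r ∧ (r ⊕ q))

¬r ∨ (q ∧ r)

¬(r ∧ (r ⊕ q))
≡ ¬(r ∧ ((r ∧ ¬q) ∨ (¬r ∧ q)))   (expand ⊕)
≡ ¬r ∨ ¬((r ∧ ¬q) ∨ (¬r ∧ q))   (De Morgan)
≡ ¬r ∨ (¬(r ∧ ¬q) ∧ ¬(¬r ∧ q))   (De Morgan)
≡ ¬r ∨ ((¬r ∨ ¬¬q) ∧ ¬(¬r ∧ q))   (De Morgan)
≡ ¬r ∨ ((¬r ∨ q) ∧ ¬(¬r ∧ q))   (double negation)
≡ ¬r ∨ ((¬r ∨ q) ∧ (¬¬r ∨ ¬q))   (De Morgan)
≡ ¬r ∨ ((¬r ∨ q) ∧ (r ∨ ¬q))   (double negation)
≡ ¬r ∨ (¬r ∧ r) ∨ (¬r ∧ ¬q) ∨ (q ∧ r) ∨ (q ∧ ¬q)   (distribute ∧ over ∨)
≡ ¬r ∨ (q ∧ r)   (simplify)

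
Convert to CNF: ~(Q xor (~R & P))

~(Q xor (~R & P))
≡ ~((Q | (~R & P)) & ~(Q & ~R & P))   (expand xor)
≡ ~(Q | (~R & P)) | ~~(Q & ~R & P)   (De Morgan)
≡ (~Q & ~(~R & P)) | ~~(Q & ~R & P)   (De Morgan)
≡ (~Q & (~~R | ~P)) | ~~(Q & ~R & P)   (De Morgan)
≡ (~Q & (R | ~P)) | ~~(Q & ~R & P)   (double negation)
≡ (~Q & (R | ~P)) | (Q & ~R & P)   (double negation)
≡ (~Q | Q) & (~Q | ~R) & (~Q | P) & (R | ~P | Q) & (R | ~P | ~R) & (R | ~P | P)   (distribute | over &)
≡ (~Q | ~R) & (~Q | P) & (R | ~P | Q)   (simplify)

(~Q | ~R) & (~Q | P) & (R | ~P | Q)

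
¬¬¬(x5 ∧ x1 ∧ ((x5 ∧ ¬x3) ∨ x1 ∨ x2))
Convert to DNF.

¬x5 ∨ ¬x1

¬¬¬(x5 ∧ x1 ∧ ((x5 ∧ ¬x3) ∨ x1 ∨ x2))
= ¬(x5 ∧ x1 ∧ ((x5 ∧ ¬x3) ∨ x1 ∨ x2))
= ¬x5 ∨ ¬x1 ∨ ¬((x5 ∧ ¬x3) ∨ x1 ∨ x2)
= ¬x5 ∨ ¬x1 ∨ (¬(x5 ∧ ¬x3) ∧ ¬x1 ∧ ¬x2)
= ¬x5 ∨ ¬x1 ∨ ((¬x5 ∨ ¬¬x3) ∧ ¬x1 ∧ ¬x2)
= ¬x5 ∨ ¬x1 ∨ ((¬x5 ∨ x3) ∧ ¬x1 ∧ ¬x2)
= ¬x5 ∨ ¬x1 ∨ (¬x5 ∧ ¬x1 ∧ ¬x2) ∨ (x3 ∧ ¬x1 ∧ ¬x2)
= ¬x5 ∨ ¬x1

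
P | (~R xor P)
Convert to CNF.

P | (~R xor P)
≡ P | ((~R | P) & ~(~R & P))
≡ P | ((~R | P) & (~~R | ~P))
≡ P | ((~R | P) & (R | ~P))
≡ (P | ~R | P) & (P | R | ~P)
≡ P | ~R

P | ~R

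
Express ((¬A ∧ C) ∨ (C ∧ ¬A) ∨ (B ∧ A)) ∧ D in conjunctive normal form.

(¬A ∨ B) ∧ (C ∨ B) ∧ (C ∨ A) ∧ D

((¬A ∧ C) ∨ (C ∧ ¬A) ∨ (B ∧ A)) ∧ D
= (¬A ∨ C ∨ B) ∧ (¬A ∨ C ∨ A) ∧ (¬A ∨ ¬A ∨ B) ∧ (¬A ∨ ¬A ∨ A) ∧ (C ∨ C ∨ B) ∧ (C ∨ C ∨ A) ∧ (C ∨ ¬A ∨ B) ∧ (C ∨ ¬A ∨ A) ∧ D   [distribute ∨ over ∧]
= (¬A ∨ B) ∧ (C ∨ B) ∧ (C ∨ A) ∧ D   [simplify]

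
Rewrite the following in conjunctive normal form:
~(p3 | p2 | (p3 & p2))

~p3 & ~p2

~(p3 | p2 | (p3 & p2))
≡ ~p3 & ~p2 & ~(p3 & p2)   [De Morgan]
≡ ~p3 & ~p2 & (~p3 | ~p2)   [De Morgan]
≡ ~p3 & ~p2   [simplify]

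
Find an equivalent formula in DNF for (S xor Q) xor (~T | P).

(S & ~Q & T & ~P) | (~S & Q & T & ~P) | (~S & ~Q & ~T) | (~S & ~Q & P) | (Q & S & ~T) | (Q & S & P)

(S xor Q) xor (~T | P)
= ((S xor Q) & ~(~T | P)) | (~(S xor Q) & (~T | P))
= (((S & ~Q) | (~S & Q)) & ~(~T | P)) | (~(S xor Q) & (~T | P))
= (((S & ~Q) | (~S & Q)) & ~(~T | P)) | (~((S & ~Q) | (~S & Q)) & (~T | P))
= (((S & ~Q) | (~S & Q)) & ~~T & ~P) | (~((S & ~Q) | (~S & Q)) & (~T | P))
= (((S & ~Q) | (~S & Q)) & T & ~P) | (~((S & ~Q) | (~S & Q)) & (~T | P))
= (((S & ~Q) | (~S & Q)) & T & ~P) | (~(S & ~Q) & ~(~S & Q) & (~T | P))
= (((S & ~Q) | (~S & Q)) & T & ~P) | ((~S | ~~Q) & ~(~S & Q) & (~T | P))
= (((S & ~Q) | (~S & Q)) & T & ~P) | ((~S | Q) & ~(~S & Q) & (~T | P))
= (((S & ~Q) | (~S & Q)) & T & ~P) | ((~S | Q) & (~~S | ~Q) & (~T | P))
= (((S & ~Q) | (~S & Q)) & T & ~P) | ((~S | Q) & (S | ~Q) & (~T | P))
= (S & ~Q & T & ~P) | (~S & Q & T & ~P) | (~S & S & ~T) | (~S & S & P) | (~S & ~Q & ~T) | (~S & ~Q & P) | (Q & S & ~T) | (Q & S & P) | (Q & ~Q & ~T) | (Q & ~Q & P)
= (S & ~Q & T & ~P) | (~S & Q & T & ~P) | (~S & ~Q & ~T) | (~S & ~Q & P) | (Q & S & ~T) | (Q & S & P)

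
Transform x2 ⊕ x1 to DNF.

x2 ⊕ x1
≡ (x2 ∧ ¬x1) ∨ (¬x2 ∧ x1)   [expand ⊕]

(x2 ∧ ¬x1) ∨ (¬x2 ∧ x1)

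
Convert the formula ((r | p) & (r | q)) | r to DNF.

((r | p) & (r | q)) | r
⇔ (r & r) | (r & q) | (p & r) | (p & q) | r   [distribute & over |]
⇔ r | (p & q)   [simplify]

r | (p & q)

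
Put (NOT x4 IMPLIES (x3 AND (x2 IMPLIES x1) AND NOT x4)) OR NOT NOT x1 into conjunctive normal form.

(NOT x4 IMPLIES (x3 AND (x2 IMPLIES x1) AND NOT x4)) OR NOT NOT x1
≡ NOT NOT x4 OR (x3 AND (x2 IMPLIES x1) AND NOT x4) OR NOT NOT x1   — eliminate IMPLIES
≡ NOT NOT x4 OR (x3 AND (NOT x2 OR x1) AND NOT x4) OR NOT NOT x1   — eliminate IMPLIES
≡ x4 OR (x3 AND (NOT x2 OR x1) AND NOT x4) OR NOT NOT x1   — double negation
≡ x4 OR (x3 AND (NOT x2 OR x1) AND NOT x4) OR x1   — double negation
≡ (x4 OR x3 OR x1) AND (x4 OR NOT x2 OR x1 OR x1) AND (x4 OR NOT x4 OR x1)   — distribute OR over AND
≡ (x4 OR x3 OR x1) AND (x4 OR NOT x2 OR x1)   — simplify

(x4 OR x3 OR x1) AND (x4 OR NOT x2 OR x1)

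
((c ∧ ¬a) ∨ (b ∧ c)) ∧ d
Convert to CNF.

((c ∧ ¬a) ∨ (b ∧ c)) ∧ d
= (c ∨ b) ∧ (c ∨ c) ∧ (¬a ∨ b) ∧ (¬a ∨ c) ∧ d   — distribute ∨ over ∧
= c ∧ (¬a ∨ b) ∧ d   — simplify

c ∧ (¬a ∨ b) ∧ d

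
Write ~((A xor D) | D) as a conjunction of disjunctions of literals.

~((A xor D) | D)
= ~(((A | D) & ~(A & D)) | D)   (expand xor)
= ~((A | D) & ~(A & D)) & ~D   (De Morgan)
= (~(A | D) | ~~(A & D)) & ~D   (De Morgan)
= ((~A & ~D) | ~~(A & D)) & ~D   (De Morgan)
= ((~A & ~D) | (A & D)) & ~D   (double negation)
= (~A | A) & (~A | D) & (~D | A) & (~D | D) & ~D   (distribute | over &)
= (~A | D) & ~D   (simplify)

(~A | D) & ~D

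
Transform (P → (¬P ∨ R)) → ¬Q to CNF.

(P → (¬P ∨ R)) → ¬Q
≡ ¬(P → (¬P ∨ R)) ∨ ¬Q   — eliminate →
≡ ¬(¬P ∨ ¬P ∨ R) ∨ ¬Q   — eliminate →
≡ (¬¬P ∧ ¬¬P ∧ ¬R) ∨ ¬Q   — De Morgan
≡ (P ∧ ¬¬P ∧ ¬R) ∨ ¬Q   — double negation
≡ (P ∧ P ∧ ¬R) ∨ ¬Q   — double negation
≡ (P ∨ ¬Q) ∧ (P ∨ ¬Q) ∧ (¬R ∨ ¬Q)   — distribute ∨ over ∧
≡ (P ∨ ¬Q) ∧ (¬R ∨ ¬Q)   — simplify

(P ∨ ¬Q) ∧ (¬R ∨ ¬Q)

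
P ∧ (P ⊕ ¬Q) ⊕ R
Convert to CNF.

(P ∨ R) ∧ (¬P ∨ Q ∨ R) ∧ (¬P ∨ ¬Q ∨ ¬R)

P ∧ (P ⊕ ¬Q) ⊕ R
= (P ∧ (P ⊕ ¬Q) ∨ R) ∧ ¬(P ∧ (P ⊕ ¬Q) ∧ R)   (expand ⊕)
= (P ∧ (P ∨ ¬Q) ∧ ¬(P ∧ ¬Q) ∨ R) ∧ ¬(P ∧ (P ⊕ ¬Q) ∧ R)   (expand ⊕)
= (P ∧ (P ∨ ¬Q) ∧ ¬(P ∧ ¬Q) ∨ R) ∧ ¬(P ∧ (P ∨ ¬Q) ∧ ¬(P ∧ ¬Q) ∧ R)   (expand ⊕)
= (P ∧ (P ∨ ¬Q) ∧ (¬P ∨ ¬¬Q) ∨ R) ∧ ¬(P ∧ (P ∨ ¬Q) ∧ ¬(P ∧ ¬Q) ∧ R)   (De Morgan)
= (P ∧ (P ∨ ¬Q) ∧ (¬P ∨ Q) ∨ R) ∧ ¬(P ∧ (P ∨ ¬Q) ∧ ¬(P ∧ ¬Q) ∧ R)   (double negation)
= (P ∧ (P ∨ ¬Q) ∧ (¬P ∨ Q) ∨ R) ∧ (¬P ∨ ¬(P ∨ ¬Q) ∨ ¬¬(P ∧ ¬Q) ∨ ¬R)   (De Morgan)
= (P ∧ (P ∨ ¬Q) ∧ (¬P ∨ Q) ∨ R) ∧ (¬P ∨ ¬P ∧ ¬¬Q ∨ ¬¬(P ∧ ¬Q) ∨ ¬R)   (De Morgan)
= (P ∧ (P ∨ ¬Q) ∧ (¬P ∨ Q) ∨ R) ∧ (¬P ∨ ¬P ∧ Q ∨ ¬¬(P ∧ ¬Q) ∨ ¬R)   (double negation)
= (P ∧ (P ∨ ¬Q) ∧ (¬P ∨ Q) ∨ R) ∧ (¬P ∨ ¬P ∧ Q ∨ P ∧ ¬Q ∨ ¬R)   (double negation)
= (P ∨ R) ∧ (P ∨ ¬Q ∨ R) ∧ (¬P ∨ Q ∨ R) ∧ (¬P ∨ ¬P ∨ P ∨ ¬R) ∧ (¬P ∨ ¬P ∨ ¬Q ∨ ¬R) ∧ (¬P ∨ Q ∨ P ∨ ¬R) ∧ (¬P ∨ Q ∨ ¬Q ∨ ¬R)   (distribute ∨ over ∧)
= (P ∨ R) ∧ (¬P ∨ Q ∨ R) ∧ (¬P ∨ ¬Q ∨ ¬R)   (simplify)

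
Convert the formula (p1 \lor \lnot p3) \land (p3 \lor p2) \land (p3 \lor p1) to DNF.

(p1 \lor \lnot p3) \land (p3 \lor p2) \land (p3 \lor p1)
≡ (p1 \land p3 \land p3) \lor (p1 \land p3 \land p1) \lor (p1 \land p2 \land p3) \lor (p1 \land p2 \land p1) \lor (\lnot p3 \land p3 \land p3) \lor (\lnot p3 \land p3 \land p1) \lor (\lnot p3 \land p2 \land p3) \lor (\lnot p3 \land p2 \land p1)   (distribute \land over \lor)
≡ (p1 \land p3) \lor (p1 \land p2)   (simplify)

(p1 \land p3) \lor (p1 \land p2)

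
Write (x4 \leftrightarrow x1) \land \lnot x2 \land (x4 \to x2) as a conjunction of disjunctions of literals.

(\lnot x4 \lor x1) \land (\lnot x1 \lor x4) \land \lnot x2 \land (\lnot x4 \lor x2)

(x4 \leftrightarrow x1) \land \lnot x2 \land (x4 \to x2)
≡ (x4 \to x1) \land (x1 \to x4) \land \lnot x2 \land (x4 \to x2)   [eliminate \leftrightarrow]
≡ (\lnot x4 \lor x1) \land (x1 \to x4) \land \lnot x2 \land (x4 \to x2)   [eliminate \to]
≡ (\lnot x4 \lor x1) \land (\lnot x1 \lor x4) \land \lnot x2 \land (x4 \to x2)   [eliminate \to]
≡ (\lnot x4 \lor x1) \land (\lnot x1 \lor x4) \land \lnot x2 \land (\lnot x4 \lor x2)   [eliminate \to]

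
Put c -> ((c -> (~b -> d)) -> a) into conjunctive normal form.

c -> ((c -> (~b -> d)) -> a)
≡ ~c | ((c -> (~b -> d)) -> a)   [eliminate ->]
≡ ~c | ~(c -> (~b -> d)) | a   [eliminate ->]
≡ ~c | ~(~c | (~b -> d)) | a   [eliminate ->]
≡ ~c | ~(~c | ~~b | d) | a   [eliminate ->]
≡ ~c | (~~c & ~~~b & ~d) | a   [De Morgan]
≡ ~c | (c & ~~~b & ~d) | a   [double negation]
≡ ~c | (c & ~b & ~d) | a   [double negation]
≡ (~c | c | a) & (~c | ~b | a) & (~c | ~d | a)   [distribute | over &]
≡ (~c | ~b | a) & (~c | ~d | a)   [simplify]

(~c | ~b | a) & (~c | ~d | a)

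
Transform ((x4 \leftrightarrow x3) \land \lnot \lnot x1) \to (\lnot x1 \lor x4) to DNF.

((x4 \leftrightarrow x3) \land \lnot \lnot x1) \to (\lnot x1 \lor x4)
≡ \lnot ((x4 \leftrightarrow x3) \land \lnot \lnot x1) \lor \lnot x1 \lor x4   [eliminate \to]
≡ \lnot ((x4 \to x3) \land (x3 \to x4) \land \lnot \lnot x1) \lor \lnot x1 \lor x4   [eliminate \leftrightarrow]
≡ \lnot ((\lnot x4 \lor x3) \land (x3 \to x4) \land \lnot \lnot x1) \lor \lnot x1 \lor x4   [eliminate \to]
≡ \lnot ((\lnot x4 \lor x3) \land (\lnot x3 \lor x4) \land \lnot \lnot x1) \lor \lnot x1 \lor x4   [eliminate \to]
≡ \lnot (\lnot x4 \lor x3) \lor \lnot (\lnot x3 \lor x4) \lor \lnot \lnot \lnot x1 \lor \lnot x1 \lor x4   [De Morgan]
≡ (\lnot \lnot x4 \land \lnot x3) \lor \lnot (\lnot x3 \lor x4) \lor \lnot \lnot \lnot x1 \lor \lnot x1 \lor x4   [De Morgan]
≡ (x4 \land \lnot x3) \lor \lnot (\lnot x3 \lor x4) \lor \lnot \lnot \lnot x1 \lor \lnot x1 \lor x4   [double negation]
≡ (x4 \land \lnot x3) \lor (\lnot \lnot x3 \land \lnot x4) \lor \lnot \lnot \lnot x1 \lor \lnot x1 \lor x4   [De Morgan]
≡ (x4 \land \lnot x3) \lor (x3 \land \lnot x4) \lor \lnot \lnot \lnot x1 \lor \lnot x1 \lor x4   [double negation]
≡ (x4 \land \lnot x3) \lor (x3 \land \lnot x4) \lor \lnot x1 \lor \lnot x1 \lor x4   [double negation]
≡ (x3 \land \lnot x4) \lor \lnot x1 \lor x4   [simplify]

(x3 \land \lnot x4) \lor \lnot x1 \lor x4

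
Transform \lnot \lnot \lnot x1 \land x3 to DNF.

\lnot x1 \land x3

\lnot \lnot \lnot x1 \land x3
≡ \lnot x1 \land x3   [double negation]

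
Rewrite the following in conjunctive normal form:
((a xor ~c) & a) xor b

(~a | c | b) & (a | b) & (~a | ~c | ~b)

((a xor ~c) & a) xor b
≡ (((a xor ~c) & a) | b) & ~((a xor ~c) & a & b)
≡ (((a | ~c) & ~(a & ~c) & a) | b) & ~((a xor ~c) & a & b)
≡ (((a | ~c) & ~(a & ~c) & a) | b) & ~((a | ~c) & ~(a & ~c) & a & b)
≡ (((a | ~c) & (~a | ~~c) & a) | b) & ~((a | ~c) & ~(a & ~c) & a & b)
≡ (((a | ~c) & (~a | c) & a) | b) & ~((a | ~c) & ~(a & ~c) & a & b)
≡ (((a | ~c) & (~a | c) & a) | b) & (~(a | ~c) | ~~(a & ~c) | ~a | ~b)
≡ (((a | ~c) & (~a | c) & a) | b) & ((~a & ~~c) | ~~(a & ~c) | ~a | ~b)
≡ (((a | ~c) & (~a | c) & a) | b) & ((~a & c) | ~~(a & ~c) | ~a | ~b)
≡ (((a | ~c) & (~a | c) & a) | b) & ((~a & c) | (a & ~c) | ~a | ~b)
≡ (a | ~c | b) & (~a | c | b) & (a | b) & (~a | a | ~a | ~b) & (~a | ~c | ~a | ~b) & (c | a | ~a | ~b) & (c | ~c | ~a | ~b)
≡ (~a | c | b) & (a | b) & (~a | ~c | ~b)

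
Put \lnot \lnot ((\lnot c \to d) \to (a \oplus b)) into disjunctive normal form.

(\lnot c \land \lnot d) \lor (a \land \lnot b) \lor (\lnot a \land b)

\lnot \lnot ((\lnot c \to d) \to (a \oplus b))
= \lnot \lnot (\lnot (\lnot c \to d) \lor (a \oplus b))   [eliminate \to]
= \lnot \lnot (\lnot (\lnot \lnot c \lor d) \lor (a \oplus b))   [eliminate \to]
= \lnot \lnot (\lnot (\lnot \lnot c \lor d) \lor (a \land \lnot b) \lor (\lnot a \land b))   [expand \oplus]
= \lnot (\lnot \lnot c \lor d) \lor (a \land \lnot b) \lor (\lnot a \land b)   [double negation]
= (\lnot \lnot \lnot c \land \lnot d) \lor (a \land \lnot b) \lor (\lnot a \land b)   [De Morgan]
= (\lnot c \land \lnot d) \lor (a \land \lnot b) \lor (\lnot a \land b)   [double negation]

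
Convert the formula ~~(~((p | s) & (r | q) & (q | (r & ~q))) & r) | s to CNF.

(~p | ~r | q | s) & (~p | ~q | s) & (r | s)

~~(~((p | s) & (r | q) & (q | (r & ~q))) & r) | s
= (~((p | s) & (r | q) & (q | (r & ~q))) & r) | s   [double negation]
= ((~(p | s) | ~(r | q) | ~(q | (r & ~q))) & r) | s   [De Morgan]
= (((~p & ~s) | ~(r | q) | ~(q | (r & ~q))) & r) | s   [De Morgan]
= (((~p & ~s) | (~r & ~q) | ~(q | (r & ~q))) & r) | s   [De Morgan]
= (((~p & ~s) | (~r & ~q) | (~q & ~(r & ~q))) & r) | s   [De Morgan]
= (((~p & ~s) | (~r & ~q) | (~q & (~r | ~~q))) & r) | s   [De Morgan]
= (((~p & ~s) | (~r & ~q) | (~q & (~r | q))) & r) | s   [double negation]
= (~p | ~r | ~q | s) & (~p | ~r | ~r | q | s) & (~p | ~q | ~q | s) & (~p | ~q | ~r | q | s) & (~s | ~r | ~q | s) & (~s | ~r | ~r | q | s) & (~s | ~q | ~q | s) & (~s | ~q | ~r | q | s) & (r | s)   [distribute | over &]
= (~p | ~r | q | s) & (~p | ~q | s) & (r | s)   [simplify]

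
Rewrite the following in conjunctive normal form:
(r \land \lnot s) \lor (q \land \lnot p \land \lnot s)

(r \lor q) \land (r \lor \lnot p) \land \lnot s

(r \land \lnot s) \lor (q \land \lnot p \land \lnot s)
≡ (r \lor q) \land (r \lor \lnot p) \land (r \lor \lnot s) \land (\lnot s \lor q) \land (\lnot s \lor \lnot p) \land (\lnot s \lor \lnot s)   [distribute \lor over \land]
≡ (r \lor q) \land (r \lor \lnot p) \land \lnot s   [simplify]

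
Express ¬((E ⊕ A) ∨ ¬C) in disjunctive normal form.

¬((E ⊕ A) ∨ ¬C)
≡ ¬((E ∧ ¬A) ∨ (¬E ∧ A) ∨ ¬C)   (expand ⊕)
≡ ¬(E ∧ ¬A) ∧ ¬(¬E ∧ A) ∧ ¬¬C   (De Morgan)
≡ (¬E ∨ ¬¬A) ∧ ¬(¬E ∧ A) ∧ ¬¬C   (De Morgan)
≡ (¬E ∨ A) ∧ ¬(¬E ∧ A) ∧ ¬¬C   (double negation)
≡ (¬E ∨ A) ∧ (¬¬E ∨ ¬A) ∧ ¬¬C   (De Morgan)
≡ (¬E ∨ A) ∧ (E ∨ ¬A) ∧ ¬¬C   (double negation)
≡ (¬E ∨ A) ∧ (E ∨ ¬A) ∧ C   (double negation)
≡ (¬E ∧ E ∧ C) ∨ (¬E ∧ ¬A ∧ C) ∨ (A ∧ E ∧ C) ∨ (A ∧ ¬A ∧ C)   (distribute ∧ over ∨)
≡ (¬E ∧ ¬A ∧ C) ∨ (A ∧ E ∧ C)   (simplify)

(¬E ∧ ¬A ∧ C) ∨ (A ∧ E ∧ C)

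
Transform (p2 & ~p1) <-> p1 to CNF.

(p2 & ~p1) <-> p1
≡ ((p2 & ~p1) -> p1) & (p1 -> (p2 & ~p1))   [eliminate <->]
≡ (~(p2 & ~p1) | p1) & (p1 -> (p2 & ~p1))   [eliminate ->]
≡ (~(p2 & ~p1) | p1) & (~p1 | (p2 & ~p1))   [eliminate ->]
≡ (~p2 | ~~p1 | p1) & (~p1 | (p2 & ~p1))   [De Morgan]
≡ (~p2 | p1 | p1) & (~p1 | (p2 & ~p1))   [double negation]
≡ (~p2 | p1 | p1) & (~p1 | p2) & (~p1 | ~p1)   [distribute | over &]
≡ (~p2 | p1) & ~p1   [simplify]

(~p2 | p1) & ~p1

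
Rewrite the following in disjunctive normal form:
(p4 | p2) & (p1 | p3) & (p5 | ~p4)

(p4 & p1 & p5) | (p4 & p3 & p5) | (p2 & p1 & p5) | (p2 & p1 & ~p4) | (p2 & p3 & p5) | (p2 & p3 & ~p4)

(p4 | p2) & (p1 | p3) & (p5 | ~p4)
≡ (p4 & p1 & p5) | (p4 & p1 & ~p4) | (p4 & p3 & p5) | (p4 & p3 & ~p4) | (p2 & p1 & p5) | (p2 & p1 & ~p4) | (p2 & p3 & p5) | (p2 & p3 & ~p4)   (distribute & over |)
≡ (p4 & p1 & p5) | (p4 & p3 & p5) | (p2 & p1 & p5) | (p2 & p1 & ~p4) | (p2 & p3 & p5) | (p2 & p3 & ~p4)   (simplify)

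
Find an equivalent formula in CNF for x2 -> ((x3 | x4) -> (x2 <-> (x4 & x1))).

x2 -> ((x3 | x4) -> (x2 <-> (x4 & x1)))
= ~x2 | ((x3 | x4) -> (x2 <-> (x4 & x1)))   [eliminate ->]
= ~x2 | ~(x3 | x4) | (x2 <-> (x4 & x1))   [eliminate ->]
= ~x2 | ~(x3 | x4) | ((x2 -> (x4 & x1)) & ((x4 & x1) -> x2))   [eliminate <->]
= ~x2 | ~(x3 | x4) | ((~x2 | (x4 & x1)) & ((x4 & x1) -> x2))   [eliminate ->]
= ~x2 | ~(x3 | x4) | ((~x2 | (x4 & x1)) & (~(x4 & x1) | x2))   [eliminate ->]
= ~x2 | (~x3 & ~x4) | ((~x2 | (x4 & x1)) & (~(x4 & x1) | x2))   [De Morgan]
= ~x2 | (~x3 & ~x4) | ((~x2 | (x4 & x1)) & (~x4 | ~x1 | x2))   [De Morgan]
= (~x2 | ~x3 | ~x2 | x4) & (~x2 | ~x3 | ~x2 | x1) & (~x2 | ~x3 | ~x4 | ~x1 | x2) & (~x2 | ~x4 | ~x2 | x4) & (~x2 | ~x4 | ~x2 | x1) & (~x2 | ~x4 | ~x4 | ~x1 | x2)   [distribute | over &]
= (~x2 | ~x3 | x4) & (~x2 | ~x3 | x1) & (~x2 | ~x4 | x1)   [simplify]

(~x2 | ~x3 | x4) & (~x2 | ~x3 | x1) & (~x2 | ~x4 | x1)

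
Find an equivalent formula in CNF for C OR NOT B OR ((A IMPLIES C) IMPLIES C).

C OR NOT B OR ((A IMPLIES C) IMPLIES C)
≡ C OR NOT B OR NOT (A IMPLIES C) OR C   [eliminate IMPLIES]
≡ C OR NOT B OR NOT (NOT A OR C) OR C   [eliminate IMPLIES]
≡ C OR NOT B OR (NOT NOT A AND NOT C) OR C   [De Morgan]
≡ C OR NOT B OR (A AND NOT C) OR C   [double negation]
≡ (C OR NOT B OR A OR C) AND (C OR NOT B OR NOT C OR C)   [distribute OR over AND]
≡ C OR NOT B OR A   [simplify]

C OR NOT B OR A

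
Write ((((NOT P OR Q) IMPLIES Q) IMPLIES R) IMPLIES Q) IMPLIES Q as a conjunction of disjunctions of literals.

((((NOT P OR Q) IMPLIES Q) IMPLIES R) IMPLIES Q) IMPLIES Q
= NOT ((((NOT P OR Q) IMPLIES Q) IMPLIES R) IMPLIES Q) OR Q   [eliminate IMPLIES]
= NOT (NOT (((NOT P OR Q) IMPLIES Q) IMPLIES R) OR Q) OR Q   [eliminate IMPLIES]
= NOT (NOT (NOT ((NOT P OR Q) IMPLIES Q) OR R) OR Q) OR Q   [eliminate IMPLIES]
= NOT (NOT (NOT (NOT (NOT P OR Q) OR Q) OR R) OR Q) OR Q   [eliminate IMPLIES]
= (NOT NOT (NOT (NOT (NOT P OR Q) OR Q) OR R) AND NOT Q) OR Q   [De Morgan]
= ((NOT (NOT (NOT P OR Q) OR Q) OR R) AND NOT Q) OR Q   [double negation]
= (((NOT NOT (NOT P OR Q) AND NOT Q) OR R) AND NOT Q) OR Q   [De Morgan]
= ((((NOT P OR Q) AND NOT Q) OR R) AND NOT Q) OR Q   [double negation]
= (NOT P OR Q OR R OR Q) AND (NOT Q OR R OR Q) AND (NOT Q OR Q)   [distribute OR over AND]
= NOT P OR Q OR R   [simplify]

NOT P OR Q OR R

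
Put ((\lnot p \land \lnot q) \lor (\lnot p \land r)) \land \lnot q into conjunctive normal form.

\lnot p \land \lnot q

((\lnot p \land \lnot q) \lor (\lnot p \land r)) \land \lnot q
≡ (\lnot p \lor \lnot p) \land (\lnot p \lor r) \land (\lnot q \lor \lnot p) \land (\lnot q \lor r) \land \lnot q   [distribute \lor over \land]
≡ \lnot p \land \lnot q   [simplify]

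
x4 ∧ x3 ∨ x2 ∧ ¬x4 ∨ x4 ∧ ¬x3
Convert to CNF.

x4 ∨ x2

x4 ∧ x3 ∨ x2 ∧ ¬x4 ∨ x4 ∧ ¬x3
≡ (x4 ∨ x2 ∨ x4) ∧ (x4 ∨ x2 ∨ ¬x3) ∧ (x4 ∨ ¬x4 ∨ x4) ∧ (x4 ∨ ¬x4 ∨ ¬x3) ∧ (x3 ∨ x2 ∨ x4) ∧ (x3 ∨ x2 ∨ ¬x3) ∧ (x3 ∨ ¬x4 ∨ x4) ∧ (x3 ∨ ¬x4 ∨ ¬x3)   [distribute ∨ over ∧]
≡ x4 ∨ x2   [simplify]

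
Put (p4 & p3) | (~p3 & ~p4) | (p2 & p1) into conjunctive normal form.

(p4 | ~p3 | p2) & (p4 | ~p3 | p1) & (p3 | ~p4 | p2) & (p3 | ~p4 | p1)

(p4 & p3) | (~p3 & ~p4) | (p2 & p1)
≡ (p4 | ~p3 | p2) & (p4 | ~p3 | p1) & (p4 | ~p4 | p2) & (p4 | ~p4 | p1) & (p3 | ~p3 | p2) & (p3 | ~p3 | p1) & (p3 | ~p4 | p2) & (p3 | ~p4 | p1)   — distribute | over &
≡ (p4 | ~p3 | p2) & (p4 | ~p3 | p1) & (p3 | ~p4 | p2) & (p3 | ~p4 | p1)   — simplify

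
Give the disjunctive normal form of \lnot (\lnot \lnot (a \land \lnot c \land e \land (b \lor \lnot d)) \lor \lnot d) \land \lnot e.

\lnot (\lnot \lnot (a \land \lnot c \land e \land (b \lor \lnot d)) \lor \lnot d) \land \lnot e
≡ \lnot \lnot \lnot (a \land \lnot c \land e \land (b \lor \lnot d)) \land \lnot \lnot d \land \lnot e   [De Morgan]
≡ \lnot (a \land \lnot c \land e \land (b \lor \lnot d)) \land \lnot \lnot d \land \lnot e   [double negation]
≡ (\lnot a \lor \lnot \lnot c \lor \lnot e \lor \lnot (b \lor \lnot d)) \land \lnot \lnot d \land \lnot e   [De Morgan]
≡ (\lnot a \lor c \lor \lnot e \lor \lnot (b \lor \lnot d)) \land \lnot \lnot d \land \lnot e   [double negation]
≡ (\lnot a \lor c \lor \lnot e \lor (\lnot b \land \lnot \lnot d)) \land \lnot \lnot d \land \lnot e   [De Morgan]
≡ (\lnot a \lor c \lor \lnot e \lor (\lnot b \land d)) \land \lnot \lnot d \land \lnot e   [double negation]
≡ (\lnot a \lor c \lor \lnot e \lor (\lnot b \land d)) \land d \land \lnot e   [double negation]
≡ (\lnot a \land d \land \lnot e) \lor (c \land d \land \lnot e) \lor (\lnot e \land d \land \lnot e) \lor (\lnot b \land d \land d \land \lnot e)   [distribute \land over \lor]
≡ \lnot e \land d   [simplify]

\lnot e \land d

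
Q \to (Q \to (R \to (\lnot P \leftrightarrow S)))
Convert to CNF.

Q \to (Q \to (R \to (\lnot P \leftrightarrow S)))
= \lnot Q \lor (Q \to (R \to (\lnot P \leftrightarrow S)))   — eliminate \to
= \lnot Q \lor \lnot Q \lor (R \to (\lnot P \leftrightarrow S))   — eliminate \to
= \lnot Q \lor \lnot Q \lor \lnot R \lor (\lnot P \leftrightarrow S)   — eliminate \to
= \lnot Q \lor \lnot Q \lor \lnot R \lor ((\lnot P \to S) \land (S \to \lnot P))   — eliminate \leftrightarrow
= \lnot Q \lor \lnot Q \lor \lnot R \lor ((\lnot \lnot P \lor S) \land (S \to \lnot P))   — eliminate \to
= \lnot Q \lor \lnot Q \lor \lnot R \lor ((\lnot \lnot P \lor S) \land (\lnot S \lor \lnot P))   — eliminate \to
= \lnot Q \lor \lnot Q \lor \lnot R \lor ((P \lor S) \land (\lnot S \lor \lnot P))   — double negation
= (\lnot Q \lor \lnot Q \lor \lnot R \lor P \lor S) \land (\lnot Q \lor \lnot Q \lor \lnot R \lor \lnot S \lor \lnot P)   — distribute \lor over \land
= (\lnot Q \lor \lnot R \lor P \lor S) \land (\lnot Q \lor \lnot R \lor \lnot S \lor \lnot P)   — simplify

(\lnot Q \lor \lnot R \lor P \lor S) \land (\lnot Q \lor \lnot R \lor \lnot S \lor \lnot P)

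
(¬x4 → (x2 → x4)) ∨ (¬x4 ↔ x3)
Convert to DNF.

x4 ∨ ¬x2 ∨ (x3 ∧ ¬x4)

(¬x4 → (x2 → x4)) ∨ (¬x4 ↔ x3)
≡ ¬¬x4 ∨ (x2 → x4) ∨ (¬x4 ↔ x3)   — eliminate →
≡ ¬¬x4 ∨ ¬x2 ∨ x4 ∨ (¬x4 ↔ x3)   — eliminate →
≡ ¬¬x4 ∨ ¬x2 ∨ x4 ∨ ((¬x4 → x3) ∧ (x3 → ¬x4))   — eliminate ↔
≡ ¬¬x4 ∨ ¬x2 ∨ x4 ∨ ((¬¬x4 ∨ x3) ∧ (x3 → ¬x4))   — eliminate →
≡ ¬¬x4 ∨ ¬x2 ∨ x4 ∨ ((¬¬x4 ∨ x3) ∧ (¬x3 ∨ ¬x4))   — eliminate →
≡ x4 ∨ ¬x2 ∨ x4 ∨ ((¬¬x4 ∨ x3) ∧ (¬x3 ∨ ¬x4))   — double negation
≡ x4 ∨ ¬x2 ∨ x4 ∨ ((x4 ∨ x3) ∧ (¬x3 ∨ ¬x4))   — double negation
≡ x4 ∨ ¬x2 ∨ x4 ∨ (x4 ∧ ¬x3) ∨ (x4 ∧ ¬x4) ∨ (x3 ∧ ¬x3) ∨ (x3 ∧ ¬x4)   — distribute ∧ over ∨
≡ x4 ∨ ¬x2 ∨ (x3 ∧ ¬x4)   — simplify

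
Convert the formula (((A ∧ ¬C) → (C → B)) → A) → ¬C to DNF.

¬A ∨ ¬C

(((A ∧ ¬C) → (C → B)) → A) → ¬C
≡ ¬(((A ∧ ¬C) → (C → B)) → A) ∨ ¬C   [eliminate →]
≡ ¬(¬((A ∧ ¬C) → (C → B)) ∨ A) ∨ ¬C   [eliminate →]
≡ ¬(¬(¬(A ∧ ¬C) ∨ (C → B)) ∨ A) ∨ ¬C   [eliminate →]
≡ ¬(¬(¬(A ∧ ¬C) ∨ ¬C ∨ B) ∨ A) ∨ ¬C   [eliminate →]
≡ (¬¬(¬(A ∧ ¬C) ∨ ¬C ∨ B) ∧ ¬A) ∨ ¬C   [De Morgan]
≡ ((¬(A ∧ ¬C) ∨ ¬C ∨ B) ∧ ¬A) ∨ ¬C   [double negation]
≡ ((¬A ∨ ¬¬C ∨ ¬C ∨ B) ∧ ¬A) ∨ ¬C   [De Morgan]
≡ ((¬A ∨ C ∨ ¬C ∨ B) ∧ ¬A) ∨ ¬C   [double negation]
≡ (¬A ∧ ¬A) ∨ (C ∧ ¬A) ∨ (¬C ∧ ¬A) ∨ (B ∧ ¬A) ∨ ¬C   [distribute ∧ over ∨]
≡ ¬A ∨ ¬C   [simplify]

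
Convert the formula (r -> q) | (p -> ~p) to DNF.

~r | q | ~p

(r -> q) | (p -> ~p)
≡ ~r | q | (p -> ~p)
≡ ~r | q | ~p | ~p
≡ ~r | q | ~p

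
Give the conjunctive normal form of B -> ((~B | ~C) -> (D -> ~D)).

~B | C | ~D

B -> ((~B | ~C) -> (D -> ~D))
≡ ~B | ((~B | ~C) -> (D -> ~D))   [eliminate ->]
≡ ~B | ~(~B | ~C) | (D -> ~D)   [eliminate ->]
≡ ~B | ~(~B | ~C) | ~D | ~D   [eliminate ->]
≡ ~B | (~~B & ~~C) | ~D | ~D   [De Morgan]
≡ ~B | (B & ~~C) | ~D | ~D   [double negation]
≡ ~B | (B & C) | ~D | ~D   [double negation]
≡ (~B | B | ~D | ~D) & (~B | C | ~D | ~D)   [distribute | over &]
≡ ~B | C | ~D   [simplify]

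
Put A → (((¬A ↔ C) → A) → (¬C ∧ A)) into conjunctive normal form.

¬A ∨ ¬C

A → (((¬A ↔ C) → A) → (¬C ∧ A))
⇔ ¬A ∨ (((¬A ↔ C) → A) → (¬C ∧ A))   — eliminate →
⇔ ¬A ∨ ¬((¬A ↔ C) → A) ∨ (¬C ∧ A)   — eliminate →
⇔ ¬A ∨ ¬(¬(¬A ↔ C) ∨ A) ∨ (¬C ∧ A)   — eliminate →
⇔ ¬A ∨ ¬(¬((¬A → C) ∧ (C → ¬A)) ∨ A) ∨ (¬C ∧ A)   — eliminate ↔
⇔ ¬A ∨ ¬(¬((¬¬A ∨ C) ∧ (C → ¬A)) ∨ A) ∨ (¬C ∧ A)   — eliminate →
⇔ ¬A ∨ ¬(¬((¬¬A ∨ C) ∧ (¬C ∨ ¬A)) ∨ A) ∨ (¬C ∧ A)   — eliminate →
⇔ ¬A ∨ (¬¬((¬¬A ∨ C) ∧ (¬C ∨ ¬A)) ∧ ¬A) ∨ (¬C ∧ A)   — De Morgan
⇔ ¬A ∨ ((¬¬A ∨ C) ∧ (¬C ∨ ¬A) ∧ ¬A) ∨ (¬C ∧ A)   — double negation
⇔ ¬A ∨ ((A ∨ C) ∧ (¬C ∨ ¬A) ∧ ¬A) ∨ (¬C ∧ A)   — double negation
⇔ (¬A ∨ A ∨ C ∨ ¬C) ∧ (¬A ∨ A ∨ C ∨ A) ∧ (¬A ∨ ¬C ∨ ¬A ∨ ¬C) ∧ (¬A ∨ ¬C ∨ ¬A ∨ A) ∧ (¬A ∨ ¬A ∨ ¬C) ∧ (¬A ∨ ¬A ∨ A)   — distribute ∨ over ∧
⇔ ¬A ∨ ¬C   — simplify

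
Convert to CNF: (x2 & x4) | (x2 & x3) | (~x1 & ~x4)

(x2 & x4) | (x2 & x3) | (~x1 & ~x4)
⇔ (x2 | x2 | ~x1) & (x2 | x2 | ~x4) & (x2 | x3 | ~x1) & (x2 | x3 | ~x4) & (x4 | x2 | ~x1) & (x4 | x2 | ~x4) & (x4 | x3 | ~x1) & (x4 | x3 | ~x4)   (distribute | over &)
⇔ (x2 | ~x1) & (x2 | ~x4) & (x4 | x3 | ~x1)   (simplify)

(x2 | ~x1) & (x2 | ~x4) & (x4 | x3 | ~x1)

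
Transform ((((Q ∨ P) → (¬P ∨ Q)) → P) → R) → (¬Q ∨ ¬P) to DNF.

((((Q ∨ P) → (¬P ∨ Q)) → P) → R) → (¬Q ∨ ¬P)
≡ ¬((((Q ∨ P) → (¬P ∨ Q)) → P) → R) ∨ ¬Q ∨ ¬P
≡ ¬(¬(((Q ∨ P) → (¬P ∨ Q)) → P) ∨ R) ∨ ¬Q ∨ ¬P
≡ ¬(¬(¬((Q ∨ P) → (¬P ∨ Q)) ∨ P) ∨ R) ∨ ¬Q ∨ ¬P
≡ ¬(¬(¬(¬(Q ∨ P) ∨ ¬P ∨ Q) ∨ P) ∨ R) ∨ ¬Q ∨ ¬P
≡ (¬¬(¬(¬(Q ∨ P) ∨ ¬P ∨ Q) ∨ P) ∧ ¬R) ∨ ¬Q ∨ ¬P
≡ ((¬(¬(Q ∨ P) ∨ ¬P ∨ Q) ∨ P) ∧ ¬R) ∨ ¬Q ∨ ¬P
≡ (((¬¬(Q ∨ P) ∧ ¬¬P ∧ ¬Q) ∨ P) ∧ ¬R) ∨ ¬Q ∨ ¬P
≡ ((((Q ∨ P) ∧ ¬¬P ∧ ¬Q) ∨ P) ∧ ¬R) ∨ ¬Q ∨ ¬P
≡ ((((Q ∨ P) ∧ P ∧ ¬Q) ∨ P) ∧ ¬R) ∨ ¬Q ∨ ¬P
≡ (Q ∧ P ∧ ¬Q ∧ ¬R) ∨ (P ∧ P ∧ ¬Q ∧ ¬R) ∨ (P ∧ ¬R) ∨ ¬Q ∨ ¬P
≡ (P ∧ ¬R) ∨ ¬Q ∨ ¬P

(P ∧ ¬R) ∨ ¬Q ∨ ¬P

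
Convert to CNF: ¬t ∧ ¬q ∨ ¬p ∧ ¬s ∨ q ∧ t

¬t ∧ ¬q ∨ ¬p ∧ ¬s ∨ q ∧ t
= (¬t ∨ ¬p ∨ q) ∧ (¬t ∨ ¬p ∨ t) ∧ (¬t ∨ ¬s ∨ q) ∧ (¬t ∨ ¬s ∨ t) ∧ (¬q ∨ ¬p ∨ q) ∧ (¬q ∨ ¬p ∨ t) ∧ (¬q ∨ ¬s ∨ q) ∧ (¬q ∨ ¬s ∨ t)   [distribute ∨ over ∧]
= (¬t ∨ ¬p ∨ q) ∧ (¬t ∨ ¬s ∨ q) ∧ (¬q ∨ ¬p ∨ t) ∧ (¬q ∨ ¬s ∨ t)   [simplify]

(¬t ∨ ¬p ∨ q) ∧ (¬t ∨ ¬s ∨ q) ∧ (¬q ∨ ¬p ∨ t) ∧ (¬q ∨ ¬s ∨ t)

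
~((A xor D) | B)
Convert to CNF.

~((A xor D) | B)
≡ ~(((A | D) & ~(A & D)) | B)   (expand xor)
≡ ~((A | D) & ~(A & D)) & ~B   (De Morgan)
≡ (~(A | D) | ~~(A & D)) & ~B   (De Morgan)
≡ ((~A & ~D) | ~~(A & D)) & ~B   (De Morgan)
≡ ((~A & ~D) | (A & D)) & ~B   (double negation)
≡ (~A | A) & (~A | D) & (~D | A) & (~D | D) & ~B   (distribute | over &)
≡ (~A | D) & (~D | A) & ~B   (simplify)

(~A | D) & (~D | A) & ~B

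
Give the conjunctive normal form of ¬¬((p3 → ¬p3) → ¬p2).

¬¬((p3 → ¬p3) → ¬p2)
≡ ¬¬(¬(p3 → ¬p3) ∨ ¬p2)   (eliminate →)
≡ ¬¬(¬(¬p3 ∨ ¬p3) ∨ ¬p2)   (eliminate →)
≡ ¬(¬p3 ∨ ¬p3) ∨ ¬p2   (double negation)
≡ (¬¬p3 ∧ ¬¬p3) ∨ ¬p2   (De Morgan)
≡ (p3 ∧ ¬¬p3) ∨ ¬p2   (double negation)
≡ (p3 ∧ p3) ∨ ¬p2   (double negation)
≡ (p3 ∨ ¬p2) ∧ (p3 ∨ ¬p2)   (distribute ∨ over ∧)
≡ p3 ∨ ¬p2   (simplify)

p3 ∨ ¬p2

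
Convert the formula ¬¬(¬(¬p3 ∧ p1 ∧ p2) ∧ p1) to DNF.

(p3 ∧ p1) ∨ (¬p2 ∧ p1)

¬¬(¬(¬p3 ∧ p1 ∧ p2) ∧ p1)
≡ ¬(¬p3 ∧ p1 ∧ p2) ∧ p1   (double negation)
≡ (¬¬p3 ∨ ¬p1 ∨ ¬p2) ∧ p1   (De Morgan)
≡ (p3 ∨ ¬p1 ∨ ¬p2) ∧ p1   (double negation)
≡ (p3 ∧ p1) ∨ (¬p1 ∧ p1) ∨ (¬p2 ∧ p1)   (distribute ∧ over ∨)
≡ (p3 ∧ p1) ∨ (¬p2 ∧ p1)   (simplify)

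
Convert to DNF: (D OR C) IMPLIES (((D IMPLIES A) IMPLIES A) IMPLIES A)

(NOT D AND NOT C) OR (NOT D AND NOT A) OR A

(D OR C) IMPLIES (((D IMPLIES A) IMPLIES A) IMPLIES A)
≡ NOT (D OR C) OR (((D IMPLIES A) IMPLIES A) IMPLIES A)
≡ NOT (D OR C) OR NOT ((D IMPLIES A) IMPLIES A) OR A
≡ NOT (D OR C) OR NOT (NOT (D IMPLIES A) OR A) OR A
≡ NOT (D OR C) OR NOT (NOT (NOT D OR A) OR A) OR A
≡ (NOT D AND NOT C) OR NOT (NOT (NOT D OR A) OR A) OR A
≡ (NOT D AND NOT C) OR (NOT NOT (NOT D OR A) AND NOT A) OR A
≡ (NOT D AND NOT C) OR ((NOT D OR A) AND NOT A) OR A
≡ (NOT D AND NOT C) OR (NOT D AND NOT A) OR (A AND NOT A) OR A
≡ (NOT D AND NOT C) OR (NOT D AND NOT A) OR A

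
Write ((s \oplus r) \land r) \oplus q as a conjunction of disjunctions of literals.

(\lnot s \lor \lnot r \lor q) \land (r \lor q) \land (\lnot r \lor s \lor \lnot q)

((s \oplus r) \land r) \oplus q
= (((s \oplus r) \land r) \lor q) \land \lnot ((s \oplus r) \land r \land q)   [expand \oplus]
= (((s \lor r) \land \lnot (s \land r) \land r) \lor q) \land \lnot ((s \oplus r) \land r \land q)   [expand \oplus]
= (((s \lor r) \land \lnot (s \land r) \land r) \lor q) \land \lnot ((s \lor r) \land \lnot (s \land r) \land r \land q)   [expand \oplus]
= (((s \lor r) \land (\lnot s \lor \lnot r) \land r) \lor q) \land \lnot ((s \lor r) \land \lnot (s \land r) \land r \land q)   [De Morgan]
= (((s \lor r) \land (\lnot s \lor \lnot r) \land r) \lor q) \land (\lnot (s \lor r) \lor \lnot \lnot (s \land r) \lor \lnot r \lor \lnot q)   [De Morgan]
= (((s \lor r) \land (\lnot s \lor \lnot r) \land r) \lor q) \land ((\lnot s \land \lnot r) \lor \lnot \lnot (s \land r) \lor \lnot r \lor \lnot q)   [De Morgan]
= (((s \lor r) \land (\lnot s \lor \lnot r) \land r) \lor q) \land ((\lnot s \land \lnot r) \lor (s \land r) \lor \lnot r \lor \lnot q)   [double negation]
= (s \lor r \lor q) \land (\lnot s \lor \lnot r \lor q) \land (r \lor q) \land (\lnot s \lor s \lor \lnot r \lor \lnot q) \land (\lnot s \lor r \lor \lnot r \lor \lnot q) \land (\lnot r \lor s \lor \lnot r \lor \lnot q) \land (\lnot r \lor r \lor \lnot r \lor \lnot q)   [distribute \lor over \land]
= (\lnot s \lor \lnot r \lor q) \land (r \lor q) \land (\lnot r \lor s \lor \lnot q)   [simplify]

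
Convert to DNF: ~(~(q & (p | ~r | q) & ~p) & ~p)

(q & ~p) | p

~(~(q & (p | ~r | q) & ~p) & ~p)
≡ ~~(q & (p | ~r | q) & ~p) | ~~p
≡ (q & (p | ~r | q) & ~p) | ~~p
≡ (q & (p | ~r | q) & ~p) | p
≡ (q & p & ~p) | (q & ~r & ~p) | (q & q & ~p) | p
≡ (q & ~p) | p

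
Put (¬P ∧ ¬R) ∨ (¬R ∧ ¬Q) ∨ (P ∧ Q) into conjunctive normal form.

(¬R ∨ P) ∧ (¬R ∨ Q)

(¬P ∧ ¬R) ∨ (¬R ∧ ¬Q) ∨ (P ∧ Q)
≡ (¬P ∨ ¬R ∨ P) ∧ (¬P ∨ ¬R ∨ Q) ∧ (¬P ∨ ¬Q ∨ P) ∧ (¬P ∨ ¬Q ∨ Q) ∧ (¬R ∨ ¬R ∨ P) ∧ (¬R ∨ ¬R ∨ Q) ∧ (¬R ∨ ¬Q ∨ P) ∧ (¬R ∨ ¬Q ∨ Q)   [distribute ∨ over ∧]
≡ (¬R ∨ P) ∧ (¬R ∨ Q)   [simplify]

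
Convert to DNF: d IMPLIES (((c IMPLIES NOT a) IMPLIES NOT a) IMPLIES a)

NOT d OR a

d IMPLIES (((c IMPLIES NOT a) IMPLIES NOT a) IMPLIES a)
≡ NOT d OR (((c IMPLIES NOT a) IMPLIES NOT a) IMPLIES a)   [eliminate IMPLIES]
≡ NOT d OR NOT ((c IMPLIES NOT a) IMPLIES NOT a) OR a   [eliminate IMPLIES]
≡ NOT d OR NOT (NOT (c IMPLIES NOT a) OR NOT a) OR a   [eliminate IMPLIES]
≡ NOT d OR NOT (NOT (NOT c OR NOT a) OR NOT a) OR a   [eliminate IMPLIES]
≡ NOT d OR (NOT NOT (NOT c OR NOT a) AND NOT NOT a) OR a   [De Morgan]
≡ NOT d OR ((NOT c OR NOT a) AND NOT NOT a) OR a   [double negation]
≡ NOT d OR ((NOT c OR NOT a) AND a) OR a   [double negation]
≡ NOT d OR (NOT c AND a) OR (NOT a AND a) OR a   [distribute AND over OR]
≡ NOT d OR a   [simplify]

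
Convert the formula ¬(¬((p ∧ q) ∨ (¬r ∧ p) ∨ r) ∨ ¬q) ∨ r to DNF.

¬(¬((p ∧ q) ∨ (¬r ∧ p) ∨ r) ∨ ¬q) ∨ r
≡ (¬¬((p ∧ q) ∨ (¬r ∧ p) ∨ r) ∧ ¬¬q) ∨ r   [De Morgan]
≡ (((p ∧ q) ∨ (¬r ∧ p) ∨ r) ∧ ¬¬q) ∨ r   [double negation]
≡ (((p ∧ q) ∨ (¬r ∧ p) ∨ r) ∧ q) ∨ r   [double negation]
≡ (p ∧ q ∧ q) ∨ (¬r ∧ p ∧ q) ∨ (r ∧ q) ∨ r   [distribute ∧ over ∨]
≡ (p ∧ q) ∨ r   [simplify]

(p ∧ q) ∨ r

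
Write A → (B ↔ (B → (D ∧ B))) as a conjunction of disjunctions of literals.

(¬A ∨ ¬B ∨ D) ∧ (¬A ∨ B)

A → (B ↔ (B → (D ∧ B)))
≡ ¬A ∨ (B ↔ (B → (D ∧ B)))
≡ ¬A ∨ ((B → (B → (D ∧ B))) ∧ ((B → (D ∧ B)) → B))
≡ ¬A ∨ ((¬B ∨ (B → (D ∧ B))) ∧ ((B → (D ∧ B)) → B))
≡ ¬A ∨ ((¬B ∨ ¬B ∨ (D ∧ B)) ∧ ((B → (D ∧ B)) → B))
≡ ¬A ∨ ((¬B ∨ ¬B ∨ (D ∧ B)) ∧ (¬(B → (D ∧ B)) ∨ B))
≡ ¬A ∨ ((¬B ∨ ¬B ∨ (D ∧ B)) ∧ (¬(¬B ∨ (D ∧ B)) ∨ B))
≡ ¬A ∨ ((¬B ∨ ¬B ∨ (D ∧ B)) ∧ ((¬¬B ∧ ¬(D ∧ B)) ∨ B))
≡ ¬A ∨ ((¬B ∨ ¬B ∨ (D ∧ B)) ∧ ((B ∧ ¬(D ∧ B)) ∨ B))
≡ ¬A ∨ ((¬B ∨ ¬B ∨ (D ∧ B)) ∧ ((B ∧ (¬D ∨ ¬B)) ∨ B))
≡ (¬A ∨ ¬B ∨ ¬B ∨ D) ∧ (¬A ∨ ¬B ∨ ¬B ∨ B) ∧ (¬A ∨ B ∨ B) ∧ (¬A ∨ ¬D ∨ ¬B ∨ B)
≡ (¬A ∨ ¬B ∨ D) ∧ (¬A ∨ B)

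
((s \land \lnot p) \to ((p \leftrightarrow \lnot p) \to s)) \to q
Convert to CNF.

((s \land \lnot p) \to ((p \leftrightarrow \lnot p) \to s)) \to q
= \lnot ((s \land \lnot p) \to ((p \leftrightarrow \lnot p) \to s)) \lor q
= \lnot (\lnot (s \land \lnot p) \lor ((p \leftrightarrow \lnot p) \to s)) \lor q
= \lnot (\lnot (s \land \lnot p) \lor \lnot (p \leftrightarrow \lnot p) \lor s) \lor q
= \lnot (\lnot (s \land \lnot p) \lor \lnot ((p \to \lnot p) \land (\lnot p \to p)) \lor s) \lor q
= \lnot (\lnot (s \land \lnot p) \lor \lnot ((\lnot p \lor \lnot p) \land (\lnot p \to p)) \lor s) \lor q
= \lnot (\lnot (s \land \lnot p) \lor \lnot ((\lnot p \lor \lnot p) \land (\lnot \lnot p \lor p)) \lor s) \lor q
= (\lnot \lnot (s \land \lnot p) \land \lnot \lnot ((\lnot p \lor \lnot p) \land (\lnot \lnot p \lor p)) \land \lnot s) \lor q
= (s \land \lnot p \land \lnot \lnot ((\lnot p \lor \lnot p) \land (\lnot \lnot p \lor p)) \land \lnot s) \lor q
= (s \land \lnot p \land (\lnot p \lor \lnot p) \land (\lnot \lnot p \lor p) \land \lnot s) \lor q
= (s \land \lnot p \land (\lnot p \lor \lnot p) \land (p \lor p) \land \lnot s) \lor q
= (s \lor q) \land (\lnot p \lor q) \land (\lnot p \lor \lnot p \lor q) \land (p \lor p \lor q) \land (\lnot s \lor q)
= (s \lor q) \land (\lnot p \lor q) \land (p \lor q) \land (\lnot s \lor q)

(s \lor q) \land (\lnot p \lor q) \land (p \lor q) \land (\lnot s \lor q)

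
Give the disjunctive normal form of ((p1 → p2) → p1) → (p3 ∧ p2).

((p1 → p2) → p1) → (p3 ∧ p2)
≡ ¬((p1 → p2) → p1) ∨ (p3 ∧ p2)   — eliminate →
≡ ¬(¬(p1 → p2) ∨ p1) ∨ (p3 ∧ p2)   — eliminate →
≡ ¬(¬(¬p1 ∨ p2) ∨ p1) ∨ (p3 ∧ p2)   — eliminate →
≡ (¬¬(¬p1 ∨ p2) ∧ ¬p1) ∨ (p3 ∧ p2)   — De Morgan
≡ ((¬p1 ∨ p2) ∧ ¬p1) ∨ (p3 ∧ p2)   — double negation
≡ (¬p1 ∧ ¬p1) ∨ (p2 ∧ ¬p1) ∨ (p3 ∧ p2)   — distribute ∧ over ∨
≡ ¬p1 ∨ (p3 ∧ p2)   — simplify

¬p1 ∨ (p3 ∧ p2)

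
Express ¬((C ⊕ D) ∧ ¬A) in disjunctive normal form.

(¬C ∧ ¬D) ∨ (D ∧ C) ∨ A

¬((C ⊕ D) ∧ ¬A)
⇔ ¬(((C ∧ ¬D) ∨ (¬C ∧ D)) ∧ ¬A)   [expand ⊕]
⇔ ¬((C ∧ ¬D) ∨ (¬C ∧ D)) ∨ ¬¬A   [De Morgan]
⇔ (¬(C ∧ ¬D) ∧ ¬(¬C ∧ D)) ∨ ¬¬A   [De Morgan]
⇔ ((¬C ∨ ¬¬D) ∧ ¬(¬C ∧ D)) ∨ ¬¬A   [De Morgan]
⇔ ((¬C ∨ D) ∧ ¬(¬C ∧ D)) ∨ ¬¬A   [double negation]
⇔ ((¬C ∨ D) ∧ (¬¬C ∨ ¬D)) ∨ ¬¬A   [De Morgan]
⇔ ((¬C ∨ D) ∧ (C ∨ ¬D)) ∨ ¬¬A   [double negation]
⇔ ((¬C ∨ D) ∧ (C ∨ ¬D)) ∨ A   [double negation]
⇔ (¬C ∧ C) ∨ (¬C ∧ ¬D) ∨ (D ∧ C) ∨ (D ∧ ¬D) ∨ A   [distribute ∧ over ∨]
⇔ (¬C ∧ ¬D) ∨ (D ∧ C) ∨ A   [simplify]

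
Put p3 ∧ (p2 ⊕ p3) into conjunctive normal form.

p3 ∧ (¬p2 ∨ ¬p3)

p3 ∧ (p2 ⊕ p3)
⇔ p3 ∧ (p2 ∨ p3) ∧ ¬(p2 ∧ p3)   — expand ⊕
⇔ p3 ∧ (p2 ∨ p3) ∧ (¬p2 ∨ ¬p3)   — De Morgan
⇔ p3 ∧ (¬p2 ∨ ¬p3)   — simplify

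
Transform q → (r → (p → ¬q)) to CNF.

¬q ∨ ¬r ∨ ¬p

q → (r → (p → ¬q))
≡ ¬q ∨ (r → (p → ¬q))   [eliminate →]
≡ ¬q ∨ ¬r ∨ (p → ¬q)   [eliminate →]
≡ ¬q ∨ ¬r ∨ ¬p ∨ ¬q   [eliminate →]
≡ ¬q ∨ ¬r ∨ ¬p   [simplify]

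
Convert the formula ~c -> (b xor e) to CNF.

(c | b | e) & (c | ~b | ~e)

~c -> (b xor e)
≡ ~~c | (b xor e)   [eliminate ->]
≡ ~~c | ((b | e) & ~(b & e))   [expand xor]
≡ c | ((b | e) & ~(b & e))   [double negation]
≡ c | ((b | e) & (~b | ~e))   [De Morgan]
≡ (c | b | e) & (c | ~b | ~e)   [distribute | over &]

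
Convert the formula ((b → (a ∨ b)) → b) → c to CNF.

((b → (a ∨ b)) → b) → c
= ¬((b → (a ∨ b)) → b) ∨ c   — eliminate →
= ¬(¬(b → (a ∨ b)) ∨ b) ∨ c   — eliminate →
= ¬(¬(¬b ∨ a ∨ b) ∨ b) ∨ c   — eliminate →
= (¬¬(¬b ∨ a ∨ b) ∧ ¬b) ∨ c   — De Morgan
= ((¬b ∨ a ∨ b) ∧ ¬b) ∨ c   — double negation
= (¬b ∨ a ∨ b ∨ c) ∧ (¬b ∨ c)   — distribute ∨ over ∧
= ¬b ∨ c   — simplify

¬b ∨ c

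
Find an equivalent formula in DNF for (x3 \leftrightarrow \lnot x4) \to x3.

(x3 \leftrightarrow \lnot x4) \to x3
= \lnot (x3 \leftrightarrow \lnot x4) \lor x3   (eliminate \to)
= \lnot ((x3 \to \lnot x4) \land (\lnot x4 \to x3)) \lor x3   (eliminate \leftrightarrow)
= \lnot ((\lnot x3 \lor \lnot x4) \land (\lnot x4 \to x3)) \lor x3   (eliminate \to)
= \lnot ((\lnot x3 \lor \lnot x4) \land (\lnot \lnot x4 \lor x3)) \lor x3   (eliminate \to)
= \lnot (\lnot x3 \lor \lnot x4) \lor \lnot (\lnot \lnot x4 \lor x3) \lor x3   (De Morgan)
= (\lnot \lnot x3 \land \lnot \lnot x4) \lor \lnot (\lnot \lnot x4 \lor x3) \lor x3   (De Morgan)
= (x3 \land \lnot \lnot x4) \lor \lnot (\lnot \lnot x4 \lor x3) \lor x3   (double negation)
= (x3 \land x4) \lor \lnot (\lnot \lnot x4 \lor x3) \lor x3   (double negation)
= (x3 \land x4) \lor (\lnot \lnot \lnot x4 \land \lnot x3) \lor x3   (De Morgan)
= (x3 \land x4) \lor (\lnot x4 \land \lnot x3) \lor x3   (double negation)
= (\lnot x4 \land \lnot x3) \lor x3   (simplify)

(\lnot x4 \land \lnot x3) \lor x3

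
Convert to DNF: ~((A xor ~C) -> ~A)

~((A xor ~C) -> ~A)
≡ ~(~(A xor ~C) | ~A)
≡ ~(~((A & ~~C) | (~A & ~C)) | ~A)
≡ ~~((A & ~~C) | (~A & ~C)) & ~~A
≡ ((A & ~~C) | (~A & ~C)) & ~~A
≡ ((A & C) | (~A & ~C)) & ~~A
≡ ((A & C) | (~A & ~C)) & A
≡ (A & C & A) | (~A & ~C & A)
≡ A & C

A & C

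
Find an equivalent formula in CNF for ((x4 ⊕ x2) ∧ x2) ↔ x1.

((x4 ⊕ x2) ∧ x2) ↔ x1
≡ (((x4 ⊕ x2) ∧ x2) → x1) ∧ (x1 → ((x4 ⊕ x2) ∧ x2))   [eliminate ↔]
≡ (¬((x4 ⊕ x2) ∧ x2) ∨ x1) ∧ (x1 → ((x4 ⊕ x2) ∧ x2))   [eliminate →]
≡ (¬((x4 ∨ x2) ∧ ¬(x4 ∧ x2) ∧ x2) ∨ x1) ∧ (x1 → ((x4 ⊕ x2) ∧ x2))   [expand ⊕]
≡ (¬((x4 ∨ x2) ∧ ¬(x4 ∧ x2) ∧ x2) ∨ x1) ∧ (¬x1 ∨ ((x4 ⊕ x2) ∧ x2))   [eliminate →]
≡ (¬((x4 ∨ x2) ∧ ¬(x4 ∧ x2) ∧ x2) ∨ x1) ∧ (¬x1 ∨ ((x4 ∨ x2) ∧ ¬(x4 ∧ x2) ∧ x2))   [expand ⊕]
≡ (¬(x4 ∨ x2) ∨ ¬¬(x4 ∧ x2) ∨ ¬x2 ∨ x1) ∧ (¬x1 ∨ ((x4 ∨ x2) ∧ ¬(x4 ∧ x2) ∧ x2))   [De Morgan]
≡ ((¬x4 ∧ ¬x2) ∨ ¬¬(x4 ∧ x2) ∨ ¬x2 ∨ x1) ∧ (¬x1 ∨ ((x4 ∨ x2) ∧ ¬(x4 ∧ x2) ∧ x2))   [De Morgan]
≡ ((¬x4 ∧ ¬x2) ∨ (x4 ∧ x2) ∨ ¬x2 ∨ x1) ∧ (¬x1 ∨ ((x4 ∨ x2) ∧ ¬(x4 ∧ x2) ∧ x2))   [double negation]
≡ ((¬x4 ∧ ¬x2) ∨ (x4 ∧ x2) ∨ ¬x2 ∨ x1) ∧ (¬x1 ∨ ((x4 ∨ x2) ∧ (¬x4 ∨ ¬x2) ∧ x2))   [De Morgan]
≡ (¬x4 ∨ x4 ∨ ¬x2 ∨ x1) ∧ (¬x4 ∨ x2 ∨ ¬x2 ∨ x1) ∧ (¬x2 ∨ x4 ∨ ¬x2 ∨ x1) ∧ (¬x2 ∨ x2 ∨ ¬x2 ∨ x1) ∧ (¬x1 ∨ x4 ∨ x2) ∧ (¬x1 ∨ ¬x4 ∨ ¬x2) ∧ (¬x1 ∨ x2)   [distribute ∨ over ∧]
≡ (¬x2 ∨ x4 ∨ x1) ∧ (¬x1 ∨ ¬x4 ∨ ¬x2) ∧ (¬x1 ∨ x2)   [simplify]

(¬x2 ∨ x4 ∨ x1) ∧ (¬x1 ∨ ¬x4 ∨ ¬x2) ∧ (¬x1 ∨ x2)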